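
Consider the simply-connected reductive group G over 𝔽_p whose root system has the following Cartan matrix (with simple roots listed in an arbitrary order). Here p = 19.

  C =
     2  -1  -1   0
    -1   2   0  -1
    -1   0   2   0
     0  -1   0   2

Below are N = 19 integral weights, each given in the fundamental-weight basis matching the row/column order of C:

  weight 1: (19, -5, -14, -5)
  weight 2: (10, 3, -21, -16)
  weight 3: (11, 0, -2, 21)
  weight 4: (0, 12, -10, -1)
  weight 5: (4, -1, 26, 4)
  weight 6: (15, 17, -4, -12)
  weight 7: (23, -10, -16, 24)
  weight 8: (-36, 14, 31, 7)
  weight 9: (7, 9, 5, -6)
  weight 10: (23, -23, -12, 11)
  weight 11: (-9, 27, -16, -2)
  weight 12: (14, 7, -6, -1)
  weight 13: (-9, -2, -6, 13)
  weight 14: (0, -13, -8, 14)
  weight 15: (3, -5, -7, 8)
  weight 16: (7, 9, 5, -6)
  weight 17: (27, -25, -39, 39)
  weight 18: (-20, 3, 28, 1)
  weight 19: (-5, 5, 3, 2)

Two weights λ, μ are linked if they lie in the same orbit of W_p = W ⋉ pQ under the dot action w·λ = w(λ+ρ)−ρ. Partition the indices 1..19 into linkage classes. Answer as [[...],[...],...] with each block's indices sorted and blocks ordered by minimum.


Dynkin diagram of C (from the 6 off-diagonal −1 entries): A_4.

Ā_19 reps of the 19 weights (A_4, coords as presented):

  λ_1 → (1, 3, 11, 3);  λ_2 → (10, 4, 1, 4);  λ_3 → (1, 3, 11, 3);  λ_4 → (8, 5, 1, 0);  λ_5 → (8, 5, 1, 0);  λ_6 → (1, 3, 11, 3);  λ_7 → (4, 2, 0, 3);  λ_8 → (1, 3, 11, 3);  λ_9 → (8, 5, 1, 0);  λ_10 → (6, 3, 3, 5);  λ_11 → (10, 4, 1, 4);  λ_12 → (10, 4, 1, 4);  λ_13 → (8, 5, 1, 0);  λ_14 → (1, 3, 11, 3);  λ_15 → (4, 2, 0, 3);  λ_16 → (8, 5, 1, 0);  λ_17 → (4, 2, 0, 3);  λ_18 → (4, 2, 0, 3);  λ_19 → (4, 2, 0, 3)

Partition of {1..19} into 5 W_19-dot-orbits:

[[1, 3, 6, 8, 14], [2, 11, 12], [4, 5, 9, 13, 16], [7, 15, 17, 18, 19], [10]]


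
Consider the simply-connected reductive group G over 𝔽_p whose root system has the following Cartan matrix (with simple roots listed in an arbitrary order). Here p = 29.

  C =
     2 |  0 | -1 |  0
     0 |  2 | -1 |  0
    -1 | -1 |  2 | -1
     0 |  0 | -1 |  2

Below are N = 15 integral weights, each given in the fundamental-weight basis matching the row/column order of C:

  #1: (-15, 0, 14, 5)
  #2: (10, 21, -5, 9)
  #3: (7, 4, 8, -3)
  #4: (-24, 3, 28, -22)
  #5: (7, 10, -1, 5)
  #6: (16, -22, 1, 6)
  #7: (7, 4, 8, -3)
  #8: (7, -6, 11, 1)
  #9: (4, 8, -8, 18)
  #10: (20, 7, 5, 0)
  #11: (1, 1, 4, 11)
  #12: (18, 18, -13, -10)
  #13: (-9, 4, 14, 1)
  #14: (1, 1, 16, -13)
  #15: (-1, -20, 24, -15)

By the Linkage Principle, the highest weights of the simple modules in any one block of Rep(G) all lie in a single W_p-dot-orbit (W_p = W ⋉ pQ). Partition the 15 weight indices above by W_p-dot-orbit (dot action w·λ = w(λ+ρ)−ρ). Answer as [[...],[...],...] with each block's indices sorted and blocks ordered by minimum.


D_4 Cartan matrix, 4 simple roots permuted; ρ=(1,1,1,1).

W_29-reps of the 15 weights in Ā_29 (same 4-coord order as C):

  λ_1+ρ ↦ (14, 1, 1, 6);  λ_2+ρ ↦ (1, 12, 6, 0);  λ_3+ρ ↦ (8, 5, 7, 2);  λ_4+ρ ↦ (8, 11, 0, 6);  λ_5+ρ ↦ (8, 11, 0, 6);  λ_6+ρ ↦ (2, 2, 5, 12);  λ_7+ρ ↦ (8, 5, 7, 2);  λ_8+ρ ↦ (8, 5, 7, 2);  λ_9+ρ ↦ (2, 2, 5, 12);  λ_10+ρ ↦ (14, 1, 1, 6);  λ_11+ρ ↦ (2, 2, 5, 12);  λ_12+ρ ↦ (2, 2, 5, 12);  λ_13+ρ ↦ (8, 5, 7, 2);  λ_14+ρ ↦ (2, 2, 5, 12);  λ_15+ρ ↦ (8, 11, 0, 6)

5 distinct reps among the 15 weights ⇒ 5 W_29-linkage classes:

[[1, 10], [2], [3, 7, 8, 13], [4, 5, 15], [6, 9, 11, 12, 14]]


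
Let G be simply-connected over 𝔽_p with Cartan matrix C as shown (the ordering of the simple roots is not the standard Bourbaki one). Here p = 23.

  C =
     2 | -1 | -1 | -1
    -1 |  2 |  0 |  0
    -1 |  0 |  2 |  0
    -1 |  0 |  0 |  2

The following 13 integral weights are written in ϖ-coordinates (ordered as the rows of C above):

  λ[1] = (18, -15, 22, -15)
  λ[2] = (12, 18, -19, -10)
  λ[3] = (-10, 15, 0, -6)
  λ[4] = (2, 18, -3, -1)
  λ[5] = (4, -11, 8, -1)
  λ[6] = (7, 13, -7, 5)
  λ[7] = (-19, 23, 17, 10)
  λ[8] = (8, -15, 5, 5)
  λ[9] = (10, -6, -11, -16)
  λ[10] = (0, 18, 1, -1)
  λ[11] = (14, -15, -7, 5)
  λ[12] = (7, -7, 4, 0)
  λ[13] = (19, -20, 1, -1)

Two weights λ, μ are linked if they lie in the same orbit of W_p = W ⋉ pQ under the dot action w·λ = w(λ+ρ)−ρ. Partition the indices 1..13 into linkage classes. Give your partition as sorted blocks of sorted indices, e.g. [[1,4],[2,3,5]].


D_4 Cartan matrix, 4 simple roots permuted; ρ=(1,1,1,1).

λ_j+ρ reflected into Ā_23 (⟨·,θ^∨⟩≤23); 4-tuples as given:

    λ_1+ρ ↦ (0, 5, 4, 5)
    λ_2+ρ ↦ (0, 5, 4, 5)
    λ_3+ρ ↦ (2, 6, 5, 1)
    λ_4+ρ ↦ (1, 19, 2, 0)
    λ_5+ρ ↦ (0, 5, 4, 5)
    λ_6+ρ ↦ (5, 9, 1, 1)
    λ_7+ρ ↦ (0, 5, 1, 6)
    λ_8+ρ ↦ (5, 9, 1, 1)
    λ_9+ρ ↦ (4, 6, 1, 4)
    λ_10+ρ ↦ (1, 19, 2, 0)
    λ_11+ρ ↦ (5, 9, 1, 1)
    λ_12+ρ ↦ (2, 6, 5, 1)
    λ_13+ρ ↦ (1, 19, 2, 0)

The 13 indices split into 6 linkage classes (same alcove rep ⇔ same W_23-dot-orbit):

[[1, 2, 5], [3, 12], [4, 10, 13], [6, 8, 11], [7], [9]]


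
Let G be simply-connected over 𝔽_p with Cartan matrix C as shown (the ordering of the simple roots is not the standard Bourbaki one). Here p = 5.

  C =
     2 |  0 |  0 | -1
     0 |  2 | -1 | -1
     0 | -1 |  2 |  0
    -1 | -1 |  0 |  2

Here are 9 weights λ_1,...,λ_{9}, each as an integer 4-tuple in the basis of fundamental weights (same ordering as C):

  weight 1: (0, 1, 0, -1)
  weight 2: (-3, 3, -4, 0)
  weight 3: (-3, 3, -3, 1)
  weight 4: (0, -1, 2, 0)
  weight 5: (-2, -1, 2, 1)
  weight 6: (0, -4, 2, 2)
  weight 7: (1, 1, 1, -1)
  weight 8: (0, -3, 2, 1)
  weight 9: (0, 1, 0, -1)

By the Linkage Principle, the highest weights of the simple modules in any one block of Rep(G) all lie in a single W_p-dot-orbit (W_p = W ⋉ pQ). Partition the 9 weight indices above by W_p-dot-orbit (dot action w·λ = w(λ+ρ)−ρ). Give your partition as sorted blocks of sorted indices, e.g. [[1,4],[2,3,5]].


Cartan matrix: type A_4 (|W|=120); un-permuting the 4 rows.

λ_j+ρ reflected into Ā_5 (⟨·,θ^∨⟩≤5); 4-tuples as given:

  λ_1 → (1, 2, 1, 0)
  λ_2 → (1, 0, 3, 1)
  λ_3 → (1, 2, 1, 0)
  λ_4 → (1, 0, 3, 1)
  λ_5 → (1, 0, 3, 1)
  λ_6 → (1, 3, 0, 0)
  λ_7 → (1, 2, 1, 0)
  λ_8 → (1, 2, 1, 0)
  λ_9 → (1, 2, 1, 0)

Linkage partition of the 9 weights (3 classes, p=5):

[[1, 3, 7, 8, 9], [2, 4, 5], [6]]


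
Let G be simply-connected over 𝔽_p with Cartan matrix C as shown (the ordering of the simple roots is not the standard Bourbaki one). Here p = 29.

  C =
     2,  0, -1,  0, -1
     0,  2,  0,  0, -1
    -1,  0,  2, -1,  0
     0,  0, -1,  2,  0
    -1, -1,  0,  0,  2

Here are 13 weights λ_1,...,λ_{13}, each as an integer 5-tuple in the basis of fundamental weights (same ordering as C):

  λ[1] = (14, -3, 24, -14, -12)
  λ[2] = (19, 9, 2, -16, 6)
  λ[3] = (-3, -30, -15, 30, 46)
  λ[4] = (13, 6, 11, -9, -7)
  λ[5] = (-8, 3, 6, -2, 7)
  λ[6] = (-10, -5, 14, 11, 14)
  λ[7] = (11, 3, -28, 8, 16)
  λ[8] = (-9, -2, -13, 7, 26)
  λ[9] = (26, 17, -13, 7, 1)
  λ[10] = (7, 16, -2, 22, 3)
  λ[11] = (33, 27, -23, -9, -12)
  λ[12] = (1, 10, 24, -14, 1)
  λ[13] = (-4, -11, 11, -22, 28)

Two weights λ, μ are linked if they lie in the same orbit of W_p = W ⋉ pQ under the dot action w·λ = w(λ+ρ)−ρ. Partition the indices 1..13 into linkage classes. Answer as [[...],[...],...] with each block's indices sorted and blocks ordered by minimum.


C ↔ A_5 under row/col permutation; |W(A_5)| = 720.

Each λ_j+ρ reduced to Ā_29; 5-tuples below use C's row order:

    λ_1+ρ ↦ (2, 0, 12, 2, 2)
    λ_2+ρ ↦ (8, 1, 4, 8, 6)
    λ_3+ρ ↦ (2, 0, 12, 2, 2)
    λ_4+ρ ↦ (8, 1, 4, 8, 6)
    λ_5+ρ ↦ (6, 4, 1, 0, 1)
    λ_6+ρ ↦ (9, 0, 6, 8, 2)
    λ_7+ρ ↦ (9, 0, 6, 8, 2)
    λ_8+ρ ↦ (8, 1, 4, 8, 6)
    λ_9+ρ ↦ (9, 0, 6, 8, 2)
    λ_10+ρ ↦ (6, 4, 1, 0, 1)
    λ_11+ρ ↦ (6, 4, 1, 0, 1)
    λ_12+ρ ↦ (2, 0, 12, 2, 2)
    λ_13+ρ ↦ (9, 1, 3, 0, 7)

These 13 weights hit 5 W_29-dot-orbits; sizes (3, 3, 3, 3, 1):

[[1, 3, 12], [2, 4, 8], [5, 10, 11], [6, 7, 9], [13]]


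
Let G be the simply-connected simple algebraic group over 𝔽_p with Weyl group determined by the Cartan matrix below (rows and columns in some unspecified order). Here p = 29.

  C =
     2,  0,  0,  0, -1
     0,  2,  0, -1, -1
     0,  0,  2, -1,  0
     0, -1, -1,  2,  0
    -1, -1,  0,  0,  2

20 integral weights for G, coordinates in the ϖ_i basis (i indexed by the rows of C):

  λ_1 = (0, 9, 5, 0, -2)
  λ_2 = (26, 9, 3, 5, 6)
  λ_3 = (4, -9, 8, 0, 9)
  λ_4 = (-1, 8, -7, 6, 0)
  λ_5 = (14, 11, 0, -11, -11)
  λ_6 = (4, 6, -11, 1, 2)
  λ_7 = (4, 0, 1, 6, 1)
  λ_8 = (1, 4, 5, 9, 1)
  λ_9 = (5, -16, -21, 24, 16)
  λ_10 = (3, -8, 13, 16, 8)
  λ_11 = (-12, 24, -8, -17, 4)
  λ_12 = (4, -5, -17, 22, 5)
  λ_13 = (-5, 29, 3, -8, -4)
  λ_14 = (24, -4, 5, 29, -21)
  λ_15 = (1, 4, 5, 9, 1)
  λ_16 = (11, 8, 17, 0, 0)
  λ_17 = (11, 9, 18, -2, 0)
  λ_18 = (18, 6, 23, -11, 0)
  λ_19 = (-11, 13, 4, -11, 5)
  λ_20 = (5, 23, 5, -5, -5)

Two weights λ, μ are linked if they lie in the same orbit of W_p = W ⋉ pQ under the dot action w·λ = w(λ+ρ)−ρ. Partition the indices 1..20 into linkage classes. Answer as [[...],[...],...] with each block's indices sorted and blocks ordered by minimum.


Type A_5, rank 5, |W|=720; reorder rows/cols to standard.

W_29-reps of the 20 weights in Ā_29 (same 5-coord order as C):

    λ_1 → (0, 9, 6, 1, 1)
    λ_2 → (2, 5, 6, 10, 2)
    λ_3 → (5, 1, 2, 7, 2)
    λ_4 → (0, 9, 6, 1, 1)
    λ_5 → (5, 1, 2, 7, 2)
    λ_6 → (5, 1, 2, 7, 2)
    λ_7 → (5, 1, 2, 7, 2)
    λ_8 → (2, 5, 6, 10, 2)
    λ_9 → (2, 5, 6, 10, 2)
    λ_10 → (2, 5, 6, 10, 2)
    λ_11 → (4, 4, 15, 3, 2)
    λ_12 → (4, 4, 15, 3, 2)
    λ_13 → (2, 16, 2, 4, 4)
    λ_14 → (2, 16, 2, 4, 4)
    λ_15 → (2, 5, 6, 10, 2)
    λ_16 → (0, 9, 6, 1, 1)
    λ_17 → (0, 9, 6, 1, 1)
    λ_18 → (5, 1, 2, 7, 2)
    λ_19 → (6, 0, 5, 5, 4)
    λ_20 → (2, 16, 2, 4, 4)

Linkage partition of the 20 weights (6 classes, p=29):

[[1, 4, 16, 17], [2, 8, 9, 10, 15], [3, 5, 6, 7, 18], [11, 12], [13, 14, 20], [19]]


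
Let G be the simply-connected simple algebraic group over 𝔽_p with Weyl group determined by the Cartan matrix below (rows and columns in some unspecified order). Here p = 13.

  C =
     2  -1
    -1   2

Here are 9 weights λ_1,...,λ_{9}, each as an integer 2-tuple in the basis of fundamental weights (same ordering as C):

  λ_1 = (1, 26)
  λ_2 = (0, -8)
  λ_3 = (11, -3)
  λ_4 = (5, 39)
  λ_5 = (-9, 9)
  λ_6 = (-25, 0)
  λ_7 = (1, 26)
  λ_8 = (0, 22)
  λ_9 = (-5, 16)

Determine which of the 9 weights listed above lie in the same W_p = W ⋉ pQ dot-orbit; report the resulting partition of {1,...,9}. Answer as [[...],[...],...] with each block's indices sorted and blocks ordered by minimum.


Root system A_2: the 2×2 matrix C matches after relabeling.

Folding the 9 weights λ_j+ρ into Ā_13 (reps in the given 2-coord order):

  λ_1+ρ ↦ (10, 2) · λ_2+ρ ↦ (6, 1) · λ_3+ρ ↦ (10, 2) · λ_4+ρ ↦ (6, 1) · λ_5+ρ ↦ (8, 2) · λ_6+ρ ↦ (10, 2) · λ_7+ρ ↦ (10, 2) · λ_8+ρ ↦ (10, 2) · λ_9+ρ ↦ (0, 9)

Linkage partition of the 9 weights (4 classes, p=13):

[[1, 3, 6, 7, 8], [2, 4], [5], [9]]


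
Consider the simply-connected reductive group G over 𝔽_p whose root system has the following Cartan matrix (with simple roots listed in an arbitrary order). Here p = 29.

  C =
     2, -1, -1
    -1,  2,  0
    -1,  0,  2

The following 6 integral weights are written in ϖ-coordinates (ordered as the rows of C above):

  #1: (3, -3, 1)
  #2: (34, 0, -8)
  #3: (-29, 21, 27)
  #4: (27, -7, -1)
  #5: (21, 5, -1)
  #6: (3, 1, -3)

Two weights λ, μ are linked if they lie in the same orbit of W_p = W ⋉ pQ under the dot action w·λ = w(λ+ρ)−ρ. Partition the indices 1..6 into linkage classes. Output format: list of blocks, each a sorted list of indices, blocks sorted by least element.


Dynkin diagram of C (from the 4 off-diagonal −1 entries): A_3.

λ_j+ρ reflected into Ā_29 (⟨·,θ^∨⟩≤29); 3-tuples as given:

  λ_1+ρ ↦ (2, 2, 2)
  λ_2+ρ ↦ (22, 6, 0)
  λ_3+ρ ↦ (22, 6, 0)
  λ_4+ρ ↦ (22, 6, 0)
  λ_5+ρ ↦ (22, 6, 0)
  λ_6+ρ ↦ (2, 2, 2)

2 distinct reps among the 6 weights ⇒ 2 W_29-linkage classes:

[[1, 6], [2, 3, 4, 5]]


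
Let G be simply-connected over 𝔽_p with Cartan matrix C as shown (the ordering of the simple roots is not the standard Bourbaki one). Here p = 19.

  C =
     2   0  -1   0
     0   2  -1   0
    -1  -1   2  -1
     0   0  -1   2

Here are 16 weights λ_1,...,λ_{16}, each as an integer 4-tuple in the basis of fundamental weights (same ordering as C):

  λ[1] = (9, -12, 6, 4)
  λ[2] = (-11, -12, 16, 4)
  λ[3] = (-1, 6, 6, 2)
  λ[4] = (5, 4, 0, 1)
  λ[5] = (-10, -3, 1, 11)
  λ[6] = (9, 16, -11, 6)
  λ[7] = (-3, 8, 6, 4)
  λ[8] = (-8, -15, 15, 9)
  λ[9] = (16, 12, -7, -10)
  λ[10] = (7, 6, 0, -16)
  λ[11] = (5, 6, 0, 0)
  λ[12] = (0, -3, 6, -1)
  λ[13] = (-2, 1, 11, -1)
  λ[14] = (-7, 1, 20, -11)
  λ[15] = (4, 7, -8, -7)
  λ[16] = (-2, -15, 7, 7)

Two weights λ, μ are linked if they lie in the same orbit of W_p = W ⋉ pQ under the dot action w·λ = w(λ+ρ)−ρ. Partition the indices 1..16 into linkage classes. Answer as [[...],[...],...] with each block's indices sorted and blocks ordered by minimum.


Dynkin diagram of C (from the 6 off-diagonal −1 entries): D_4.

Alcove-folded reps (p=19, 16 weights, presented ϖ-order):

  λ_1 → (6, 7, 1, 1);  λ_2 → (6, 7, 1, 1);  λ_3 → (0, 7, 2, 3);  λ_4 → (6, 5, 1, 2);  λ_5 → (0, 7, 2, 3);  λ_6 → (0, 7, 2, 3);  λ_7 → (0, 7, 2, 3);  λ_8 → (0, 7, 2, 3);  λ_9 → (2, 2, 2, 6);  λ_10 → (6, 7, 1, 1);  λ_11 → (6, 7, 1, 1);  λ_12 → (1, 2, 5, 0);  λ_13 → (1, 2, 5, 0);  λ_14 → (2, 2, 2, 6);  λ_15 → (1, 2, 5, 0);  λ_16 → (6, 7, 1, 1)

5 distinct reps among the 16 weights ⇒ 5 W_19-linkage classes:

[[1, 2, 10, 11, 16], [3, 5, 6, 7, 8], [4], [9, 14], [12, 13, 15]]


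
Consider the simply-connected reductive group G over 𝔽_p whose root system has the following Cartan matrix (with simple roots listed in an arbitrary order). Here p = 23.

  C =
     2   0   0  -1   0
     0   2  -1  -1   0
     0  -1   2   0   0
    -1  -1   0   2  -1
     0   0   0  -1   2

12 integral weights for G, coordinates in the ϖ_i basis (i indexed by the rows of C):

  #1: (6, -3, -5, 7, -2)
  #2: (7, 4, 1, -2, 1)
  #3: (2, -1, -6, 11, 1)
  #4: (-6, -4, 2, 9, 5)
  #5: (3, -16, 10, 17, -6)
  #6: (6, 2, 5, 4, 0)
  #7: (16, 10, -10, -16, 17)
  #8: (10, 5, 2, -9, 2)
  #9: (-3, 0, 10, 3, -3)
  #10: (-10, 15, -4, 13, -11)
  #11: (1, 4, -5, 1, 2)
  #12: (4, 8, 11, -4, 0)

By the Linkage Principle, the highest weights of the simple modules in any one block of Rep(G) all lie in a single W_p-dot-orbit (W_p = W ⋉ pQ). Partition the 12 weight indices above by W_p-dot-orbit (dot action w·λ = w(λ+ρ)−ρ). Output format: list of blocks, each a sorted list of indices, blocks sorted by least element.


Dynkin diagram of C (from the 8 off-diagonal −1 entries): D_5.

Folding the 12 weights λ_j+ρ into Ā_23 (reps in the given 5-coord order):

  [1] (7, 4, 2, 1, 1)
  [2] (7, 4, 2, 1, 1)
  [3] (3, 0, 1, 6, 2)
  [4] (5, 3, 0, 2, 6)
  [5] (2, 1, 4, 2, 3)
  [6] (7, 4, 2, 1, 1)
  [7] (2, 1, 4, 2, 3)
  [8] (3, 2, 1, 1, 5)
  [9] (2, 1, 11, 0, 2)
  [10] (2, 1, 4, 2, 3)
  [11] (2, 1, 4, 2, 3)
  [12] (2, 1, 11, 0, 2)

Partition of {1..12} into 6 W_23-dot-orbits:

[[1, 2, 6], [3], [4], [5, 7, 10, 11], [8], [9, 12]]


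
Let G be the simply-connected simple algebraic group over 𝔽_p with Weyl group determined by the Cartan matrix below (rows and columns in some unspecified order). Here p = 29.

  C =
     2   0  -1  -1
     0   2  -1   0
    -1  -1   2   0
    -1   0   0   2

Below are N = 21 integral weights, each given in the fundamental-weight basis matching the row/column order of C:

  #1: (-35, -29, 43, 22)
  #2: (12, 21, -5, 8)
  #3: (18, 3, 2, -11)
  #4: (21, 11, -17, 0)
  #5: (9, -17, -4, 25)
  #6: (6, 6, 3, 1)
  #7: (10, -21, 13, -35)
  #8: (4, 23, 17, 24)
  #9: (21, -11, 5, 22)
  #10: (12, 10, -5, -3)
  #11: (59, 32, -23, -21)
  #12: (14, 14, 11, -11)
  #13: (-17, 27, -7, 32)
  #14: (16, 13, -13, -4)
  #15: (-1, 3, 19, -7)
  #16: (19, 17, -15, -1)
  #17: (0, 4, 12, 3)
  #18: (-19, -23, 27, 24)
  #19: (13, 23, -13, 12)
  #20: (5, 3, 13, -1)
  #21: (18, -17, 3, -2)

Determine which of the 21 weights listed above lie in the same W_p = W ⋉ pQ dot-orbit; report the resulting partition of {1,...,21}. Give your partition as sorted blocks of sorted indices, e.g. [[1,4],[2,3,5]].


Cartan matrix: type A_4 (|W|=120); un-permuting the 4 rows.

Folding the 21 weights λ_j+ρ into Ā_29 (reps in the given 4-coord order):

  1: (1, 5, 13, 4) · 2: (7, 7, 4, 2) · 3: (9, 4, 3, 10) · 4: (6, 4, 12, 1) · 5: (9, 4, 3, 10) · 6: (7, 7, 4, 2) · 7: (6, 4, 14, 0) · 8: (1, 5, 13, 4) · 9: (6, 4, 12, 1) · 10: (7, 7, 4, 2) · 11: (7, 7, 4, 2) · 12: (2, 2, 12, 3) · 13: (6, 4, 12, 1) · 14: (2, 2, 12, 3) · 15: (6, 4, 14, 0) · 16: (6, 4, 14, 0) · 17: (1, 5, 13, 4) · 18: (6, 4, 12, 1) · 19: (2, 2, 12, 3) · 20: (6, 4, 14, 0) · 21: (6, 4, 12, 1)

Grouping the 21 weights by Ā_29-representative: 6 linkage classes.

[[1, 8, 17], [2, 6, 10, 11], [3, 5], [4, 9, 13, 18, 21], [7, 15, 16, 20], [12, 14, 19]]


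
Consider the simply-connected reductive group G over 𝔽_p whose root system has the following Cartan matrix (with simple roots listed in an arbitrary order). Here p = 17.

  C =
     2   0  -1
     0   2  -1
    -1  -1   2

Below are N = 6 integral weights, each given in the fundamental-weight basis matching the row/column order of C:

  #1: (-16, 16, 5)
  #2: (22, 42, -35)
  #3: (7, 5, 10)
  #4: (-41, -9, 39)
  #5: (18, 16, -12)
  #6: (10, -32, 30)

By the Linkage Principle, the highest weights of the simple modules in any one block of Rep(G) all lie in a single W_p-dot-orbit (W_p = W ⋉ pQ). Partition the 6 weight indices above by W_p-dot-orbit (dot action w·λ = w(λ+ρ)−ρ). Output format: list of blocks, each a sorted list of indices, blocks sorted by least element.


C ↔ A_3 under row/col permutation; |W(A_3)| = 24.

W_17-reps of the 6 weights in Ā_17 (same 3-coord order as C):

    1: (0, 2, 9)
    2: (0, 2, 9)
    3: (0, 2, 9)
    4: (0, 2, 9)
    5: (0, 2, 9)
    6: (0, 8, 6)

2 distinct reps among the 6 weights ⇒ 2 W_17-linkage classes:

[[1, 2, 3, 4, 5], [6]]


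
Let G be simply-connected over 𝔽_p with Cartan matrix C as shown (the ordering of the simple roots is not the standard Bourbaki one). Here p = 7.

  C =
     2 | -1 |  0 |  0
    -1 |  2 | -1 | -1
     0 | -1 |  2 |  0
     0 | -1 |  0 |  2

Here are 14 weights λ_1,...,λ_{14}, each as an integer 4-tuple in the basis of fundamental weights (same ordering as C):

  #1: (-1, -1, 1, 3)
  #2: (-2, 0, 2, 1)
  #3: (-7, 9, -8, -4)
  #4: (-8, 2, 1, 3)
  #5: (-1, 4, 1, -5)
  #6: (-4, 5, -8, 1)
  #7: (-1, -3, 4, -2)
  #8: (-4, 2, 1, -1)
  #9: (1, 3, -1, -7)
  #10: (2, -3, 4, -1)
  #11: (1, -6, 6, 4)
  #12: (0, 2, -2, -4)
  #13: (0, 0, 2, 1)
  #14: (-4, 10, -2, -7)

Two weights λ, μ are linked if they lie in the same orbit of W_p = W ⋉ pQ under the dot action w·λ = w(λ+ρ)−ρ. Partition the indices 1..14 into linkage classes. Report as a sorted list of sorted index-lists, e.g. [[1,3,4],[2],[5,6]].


Root system D_4: the 4×4 matrix C matches after relabeling.

Each λ_j+ρ reduced to Ā_7; 4-tuples below use C's row order:

  [1] (0, 0, 2, 4);  [2] (1, 0, 3, 2);  [3] (0, 0, 1, 3);  [4] (3, 0, 2, 0);  [5] (0, 0, 2, 4);  [6] (1, 0, 3, 2);  [7] (1, 2, 0, 0);  [8] (3, 0, 2, 0);  [9] (0, 0, 2, 4);  [10] (1, 0, 3, 2);  [11] (3, 0, 2, 0);  [12] (0, 1, 0, 2);  [13] (1, 0, 3, 2);  [14] (1, 0, 3, 2)

The 14 indices split into 6 linkage classes (same alcove rep ⇔ same W_7-dot-orbit):

[[1, 5, 9], [2, 6, 10, 13, 14], [3], [4, 8, 11], [7], [12]]


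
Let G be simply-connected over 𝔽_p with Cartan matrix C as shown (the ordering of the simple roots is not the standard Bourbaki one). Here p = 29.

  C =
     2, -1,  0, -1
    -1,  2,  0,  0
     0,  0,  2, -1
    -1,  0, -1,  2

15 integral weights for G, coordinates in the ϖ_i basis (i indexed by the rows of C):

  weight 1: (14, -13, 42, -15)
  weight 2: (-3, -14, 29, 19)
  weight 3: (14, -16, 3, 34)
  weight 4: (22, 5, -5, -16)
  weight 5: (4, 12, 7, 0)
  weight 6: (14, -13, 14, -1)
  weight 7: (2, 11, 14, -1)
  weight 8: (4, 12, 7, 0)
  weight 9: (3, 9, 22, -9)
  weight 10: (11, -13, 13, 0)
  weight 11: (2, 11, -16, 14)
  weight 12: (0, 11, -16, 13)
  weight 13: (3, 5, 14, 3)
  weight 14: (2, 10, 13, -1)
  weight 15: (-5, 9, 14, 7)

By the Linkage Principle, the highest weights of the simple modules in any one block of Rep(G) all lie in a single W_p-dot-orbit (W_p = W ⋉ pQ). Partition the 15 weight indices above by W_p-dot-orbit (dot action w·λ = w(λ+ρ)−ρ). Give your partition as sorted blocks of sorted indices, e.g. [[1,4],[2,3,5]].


C ↔ A_4 under row/col permutation; |W(A_4)| = 120.

W_29-reps of the 15 weights in Ā_29 (same 4-coord order as C):

  [1] (3, 11, 14, 0) · [2] (5, 13, 8, 1) · [3] (4, 6, 15, 4) · [4] (4, 6, 15, 4) · [5] (5, 13, 8, 1) · [6] (3, 11, 14, 0) · [7] (3, 11, 14, 0) · [8] (5, 13, 8, 1) · [9] (4, 6, 15, 4) · [10] (0, 12, 14, 1) · [11] (3, 11, 14, 0) · [12] (0, 12, 14, 1) · [13] (4, 6, 15, 4) · [14] (3, 11, 14, 0) · [15] (4, 6, 15, 4)

Partition of {1..15} into 4 W_29-dot-orbits:

[[1, 6, 7, 11, 14], [2, 5, 8], [3, 4, 9, 13, 15], [10, 12]]


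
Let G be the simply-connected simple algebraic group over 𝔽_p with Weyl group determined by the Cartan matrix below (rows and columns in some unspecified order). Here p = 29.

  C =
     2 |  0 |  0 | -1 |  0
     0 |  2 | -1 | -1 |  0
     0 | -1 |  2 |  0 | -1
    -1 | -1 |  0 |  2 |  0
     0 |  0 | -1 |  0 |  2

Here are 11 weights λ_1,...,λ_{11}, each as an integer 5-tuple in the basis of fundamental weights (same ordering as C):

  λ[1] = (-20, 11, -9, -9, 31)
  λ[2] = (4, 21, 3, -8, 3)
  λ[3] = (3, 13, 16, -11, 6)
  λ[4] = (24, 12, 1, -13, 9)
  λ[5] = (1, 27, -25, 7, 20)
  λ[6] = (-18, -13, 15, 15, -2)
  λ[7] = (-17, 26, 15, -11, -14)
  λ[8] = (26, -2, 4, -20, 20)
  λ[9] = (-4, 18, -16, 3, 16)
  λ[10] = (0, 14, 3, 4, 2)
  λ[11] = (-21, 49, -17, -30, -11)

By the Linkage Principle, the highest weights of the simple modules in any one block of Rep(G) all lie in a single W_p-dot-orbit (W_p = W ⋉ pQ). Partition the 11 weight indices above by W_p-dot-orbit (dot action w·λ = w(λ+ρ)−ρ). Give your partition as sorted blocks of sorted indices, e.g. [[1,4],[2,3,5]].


Dynkin diagram of C (from the 8 off-diagonal −1 entries): A_5.

W_29-reps of the 11 weights in Ā_29 (same 5-coord order as C):

    [1] (3, 4, 15, 1, 2)
    [2] (1, 15, 4, 5, 3)
    [3] (3, 4, 15, 1, 2)
    [4] (4, 1, 2, 12, 1)
    [5] (3, 4, 15, 1, 2)
    [6] (4, 1, 2, 12, 1)
    [7] (4, 1, 2, 12, 1)
    [8] (3, 4, 15, 1, 2)
    [9] (3, 4, 15, 1, 2)
    [10] (1, 15, 4, 5, 3)
    [11] (3, 0, 5, 5, 15)

4 distinct reps among the 11 weights ⇒ 4 W_29-linkage classes:

[[1, 3, 5, 8, 9], [2, 10], [4, 6, 7], [11]]


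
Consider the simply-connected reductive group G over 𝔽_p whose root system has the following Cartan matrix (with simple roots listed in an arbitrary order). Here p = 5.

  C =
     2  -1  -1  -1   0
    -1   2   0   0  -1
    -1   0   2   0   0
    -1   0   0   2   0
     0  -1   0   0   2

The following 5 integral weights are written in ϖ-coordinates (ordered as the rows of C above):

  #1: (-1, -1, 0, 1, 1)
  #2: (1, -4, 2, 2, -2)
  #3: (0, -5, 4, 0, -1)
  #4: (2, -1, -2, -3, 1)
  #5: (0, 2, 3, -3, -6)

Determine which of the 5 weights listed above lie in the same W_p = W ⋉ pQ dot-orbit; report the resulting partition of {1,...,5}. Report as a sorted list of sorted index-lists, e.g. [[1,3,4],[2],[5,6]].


Root system D_5: the 5×5 matrix C matches after relabeling.

Each λ_j+ρ reduced to Ā_5; 5-tuples below use C's row order:

    λ_1 → (0, 0, 1, 2, 2)
    λ_2 → (1, 1, 0, 0, 0)
    λ_3 → (1, 1, 0, 0, 0)
    λ_4 → (0, 0, 1, 2, 2)
    λ_5 → (1, 1, 0, 0, 0)

Grouping the 5 weights by Ā_5-representative: 2 linkage classes.

[[1, 4], [2, 3, 5]]


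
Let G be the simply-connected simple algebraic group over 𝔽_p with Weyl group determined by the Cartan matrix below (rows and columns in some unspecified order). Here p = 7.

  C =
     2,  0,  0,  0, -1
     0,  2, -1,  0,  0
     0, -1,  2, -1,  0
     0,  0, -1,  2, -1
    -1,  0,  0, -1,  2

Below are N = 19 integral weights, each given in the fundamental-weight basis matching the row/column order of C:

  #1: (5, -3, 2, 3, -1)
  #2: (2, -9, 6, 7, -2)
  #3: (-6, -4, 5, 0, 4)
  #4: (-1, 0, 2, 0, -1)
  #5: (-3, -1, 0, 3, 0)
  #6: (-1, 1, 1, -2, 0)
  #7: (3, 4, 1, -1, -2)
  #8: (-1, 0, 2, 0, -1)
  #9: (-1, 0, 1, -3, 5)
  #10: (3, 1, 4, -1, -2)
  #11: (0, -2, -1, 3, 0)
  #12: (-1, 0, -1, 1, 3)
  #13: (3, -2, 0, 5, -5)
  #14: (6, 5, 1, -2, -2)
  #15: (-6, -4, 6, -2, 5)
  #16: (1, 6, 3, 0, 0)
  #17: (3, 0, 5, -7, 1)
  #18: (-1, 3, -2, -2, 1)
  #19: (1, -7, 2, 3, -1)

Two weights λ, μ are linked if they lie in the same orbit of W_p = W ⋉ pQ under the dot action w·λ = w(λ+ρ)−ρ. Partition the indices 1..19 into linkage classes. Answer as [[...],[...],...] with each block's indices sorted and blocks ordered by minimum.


Root system A_5: the 5×5 matrix C matches after relabeling.

Each λ_j+ρ reduced to Ā_7; 5-tuples below use C's row order:

    [1] (0, 1, 3, 1, 0)
    [2] (0, 1, 0, 2, 4)
    [3] (0, 2, 1, 1, 0)
    [4] (0, 1, 3, 1, 0)
    [5] (1, 0, 1, 3, 1)
    [6] (0, 2, 1, 1, 0)
    [7] (0, 2, 1, 1, 0)
    [8] (0, 1, 3, 1, 0)
    [9] (0, 1, 0, 2, 4)
    [10] (0, 1, 3, 1, 0)
    [11] (1, 0, 1, 3, 1)
    [12] (0, 1, 0, 2, 4)
    [13] (0, 1, 0, 2, 4)
    [14] (1, 0, 0, 1, 0)
    [15] (0, 2, 1, 1, 0)
    [16] (1, 0, 1, 3, 1)
    [17] (0, 1, 0, 2, 4)
    [18] (0, 2, 1, 1, 0)
    [19] (0, 1, 3, 1, 0)

The 19 indices split into 5 linkage classes (same alcove rep ⇔ same W_7-dot-orbit):

[[1, 4, 8, 10, 19], [2, 9, 12, 13, 17], [3, 6, 7, 15, 18], [5, 11, 16], [14]]


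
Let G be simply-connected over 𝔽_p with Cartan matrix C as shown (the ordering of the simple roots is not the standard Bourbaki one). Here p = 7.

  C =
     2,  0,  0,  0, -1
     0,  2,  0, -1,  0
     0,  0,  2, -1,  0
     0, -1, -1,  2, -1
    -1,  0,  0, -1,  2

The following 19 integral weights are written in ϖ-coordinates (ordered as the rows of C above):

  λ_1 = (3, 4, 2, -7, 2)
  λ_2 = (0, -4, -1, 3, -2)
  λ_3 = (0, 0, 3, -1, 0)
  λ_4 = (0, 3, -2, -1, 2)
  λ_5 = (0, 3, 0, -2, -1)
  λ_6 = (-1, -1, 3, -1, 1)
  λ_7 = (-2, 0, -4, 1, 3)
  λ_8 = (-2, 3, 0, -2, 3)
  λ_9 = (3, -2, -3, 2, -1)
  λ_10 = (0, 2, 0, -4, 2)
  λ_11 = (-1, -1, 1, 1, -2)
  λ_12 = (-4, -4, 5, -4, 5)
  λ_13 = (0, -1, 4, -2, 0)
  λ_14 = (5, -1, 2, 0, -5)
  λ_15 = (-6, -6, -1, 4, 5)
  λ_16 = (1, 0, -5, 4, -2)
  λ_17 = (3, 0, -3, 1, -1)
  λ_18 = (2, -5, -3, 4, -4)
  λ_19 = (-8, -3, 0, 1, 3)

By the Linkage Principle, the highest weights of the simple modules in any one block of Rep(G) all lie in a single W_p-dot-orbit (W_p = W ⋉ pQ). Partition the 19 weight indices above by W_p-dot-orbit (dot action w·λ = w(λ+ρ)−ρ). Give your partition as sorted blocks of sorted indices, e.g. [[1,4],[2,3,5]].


C ↔ D_5 under row/col permutation; |W(D_5)| = 1920.

Alcove-folded reps (p=7, 19 weights, presented ϖ-order):

  λ_1 → (1, 0, 2, 1, 0)
  λ_2 → (0, 3, 0, 0, 1)
  λ_3 → (1, 1, 4, 0, 0)
  λ_4 → (0, 3, 0, 0, 1)
  λ_5 → (0, 3, 0, 0, 1)
  λ_6 → (0, 0, 4, 0, 1)
  λ_7 → (1, 0, 2, 1, 0)
  λ_8 → (0, 3, 0, 0, 1)
  λ_9 → (4, 1, 2, 0, 0)
  λ_10 → (1, 0, 2, 1, 0)
  λ_11 → (1, 0, 2, 1, 0)
  λ_12 → (0, 3, 0, 0, 1)
  λ_13 → (1, 1, 4, 0, 0)
  λ_14 → (2, 3, 0, 0, 1)
  λ_15 → (1, 1, 4, 0, 0)
  λ_16 → (1, 1, 4, 0, 0)
  λ_17 → (4, 1, 2, 0, 0)
  λ_18 → (1, 0, 2, 1, 0)
  λ_19 → (4, 1, 2, 0, 0)

Linkage partition of the 19 weights (6 classes, p=7):

[[1, 7, 10, 11, 18], [2, 4, 5, 8, 12], [3, 13, 15, 16], [6], [9, 17, 19], [14]]


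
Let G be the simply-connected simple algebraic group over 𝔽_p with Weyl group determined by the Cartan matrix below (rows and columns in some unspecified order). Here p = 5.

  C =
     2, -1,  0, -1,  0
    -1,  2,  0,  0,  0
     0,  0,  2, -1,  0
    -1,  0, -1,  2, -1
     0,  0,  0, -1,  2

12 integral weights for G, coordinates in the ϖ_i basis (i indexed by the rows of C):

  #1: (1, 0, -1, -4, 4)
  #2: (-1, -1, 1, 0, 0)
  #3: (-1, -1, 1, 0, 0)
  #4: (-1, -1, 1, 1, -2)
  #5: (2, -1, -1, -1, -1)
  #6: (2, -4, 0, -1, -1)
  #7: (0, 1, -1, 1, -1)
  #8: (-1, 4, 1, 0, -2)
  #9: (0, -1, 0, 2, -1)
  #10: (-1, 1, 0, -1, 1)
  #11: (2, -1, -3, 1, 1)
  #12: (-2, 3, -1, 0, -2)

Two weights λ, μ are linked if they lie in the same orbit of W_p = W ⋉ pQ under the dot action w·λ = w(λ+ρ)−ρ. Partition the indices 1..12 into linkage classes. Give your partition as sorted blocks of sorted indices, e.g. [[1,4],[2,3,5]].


Root system D_5: the 5×5 matrix C matches after relabeling.

Ā_5 reps of the 12 weights (D_5, coords as presented):

    λ_1+ρ ↦ (0, 0, 2, 1, 1)
    λ_2+ρ ↦ (0, 0, 2, 1, 1)
    λ_3+ρ ↦ (0, 0, 2, 1, 1)
    λ_4+ρ ↦ (0, 0, 2, 1, 1)
    λ_5+ρ ↦ (2, 0, 0, 0, 0)
    λ_6+ρ ↦ (0, 3, 1, 0, 0)
    λ_7+ρ ↦ (2, 0, 0, 0, 0)
    λ_8+ρ ↦ (0, 2, 1, 0, 2)
    λ_9+ρ ↦ (0, 3, 1, 0, 0)
    λ_10+ρ ↦ (0, 2, 1, 0, 2)
    λ_11+ρ ↦ (2, 0, 0, 0, 0)
    λ_12+ρ ↦ (0, 3, 1, 0, 0)

Grouping the 12 weights by Ā_5-representative: 4 linkage classes.

[[1, 2, 3, 4], [5, 7, 11], [6, 9, 12], [8, 10]]


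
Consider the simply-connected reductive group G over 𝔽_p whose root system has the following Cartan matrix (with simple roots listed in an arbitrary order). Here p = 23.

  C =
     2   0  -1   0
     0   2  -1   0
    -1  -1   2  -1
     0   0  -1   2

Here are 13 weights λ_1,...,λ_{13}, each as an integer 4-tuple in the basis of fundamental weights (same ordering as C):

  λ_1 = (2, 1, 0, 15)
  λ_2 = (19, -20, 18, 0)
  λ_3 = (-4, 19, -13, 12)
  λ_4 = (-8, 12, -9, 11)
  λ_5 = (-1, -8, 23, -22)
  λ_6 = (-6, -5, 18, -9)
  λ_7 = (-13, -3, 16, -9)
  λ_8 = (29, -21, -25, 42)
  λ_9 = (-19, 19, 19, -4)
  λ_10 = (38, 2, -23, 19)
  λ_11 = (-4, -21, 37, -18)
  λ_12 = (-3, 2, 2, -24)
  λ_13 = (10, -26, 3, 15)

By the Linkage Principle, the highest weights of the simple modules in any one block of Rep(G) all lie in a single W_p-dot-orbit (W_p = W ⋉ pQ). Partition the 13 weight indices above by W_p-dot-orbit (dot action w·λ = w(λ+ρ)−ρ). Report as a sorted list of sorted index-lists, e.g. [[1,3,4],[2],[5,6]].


Dynkin diagram of C (from the 6 off-diagonal −1 entries): D_4.

W_23-reps of the 13 weights in Ā_23 (same 4-coord order as C):

  [1] (3, 2, 1, 16) · [2] (3, 2, 1, 16) · [3] (12, 5, 1, 2) · [4] (8, 2, 2, 3) · [5] (3, 2, 1, 16) · [6] (5, 4, 2, 8) · [7] (7, 3, 2, 3) · [8] (1, 3, 2, 14) · [9] (1, 3, 2, 14) · [10] (1, 3, 2, 14) · [11] (12, 5, 1, 2) · [12] (3, 2, 1, 16) · [13] (8, 2, 2, 3)

Partition of {1..13} into 6 W_23-dot-orbits:

[[1, 2, 5, 12], [3, 11], [4, 13], [6], [7], [8, 9, 10]]


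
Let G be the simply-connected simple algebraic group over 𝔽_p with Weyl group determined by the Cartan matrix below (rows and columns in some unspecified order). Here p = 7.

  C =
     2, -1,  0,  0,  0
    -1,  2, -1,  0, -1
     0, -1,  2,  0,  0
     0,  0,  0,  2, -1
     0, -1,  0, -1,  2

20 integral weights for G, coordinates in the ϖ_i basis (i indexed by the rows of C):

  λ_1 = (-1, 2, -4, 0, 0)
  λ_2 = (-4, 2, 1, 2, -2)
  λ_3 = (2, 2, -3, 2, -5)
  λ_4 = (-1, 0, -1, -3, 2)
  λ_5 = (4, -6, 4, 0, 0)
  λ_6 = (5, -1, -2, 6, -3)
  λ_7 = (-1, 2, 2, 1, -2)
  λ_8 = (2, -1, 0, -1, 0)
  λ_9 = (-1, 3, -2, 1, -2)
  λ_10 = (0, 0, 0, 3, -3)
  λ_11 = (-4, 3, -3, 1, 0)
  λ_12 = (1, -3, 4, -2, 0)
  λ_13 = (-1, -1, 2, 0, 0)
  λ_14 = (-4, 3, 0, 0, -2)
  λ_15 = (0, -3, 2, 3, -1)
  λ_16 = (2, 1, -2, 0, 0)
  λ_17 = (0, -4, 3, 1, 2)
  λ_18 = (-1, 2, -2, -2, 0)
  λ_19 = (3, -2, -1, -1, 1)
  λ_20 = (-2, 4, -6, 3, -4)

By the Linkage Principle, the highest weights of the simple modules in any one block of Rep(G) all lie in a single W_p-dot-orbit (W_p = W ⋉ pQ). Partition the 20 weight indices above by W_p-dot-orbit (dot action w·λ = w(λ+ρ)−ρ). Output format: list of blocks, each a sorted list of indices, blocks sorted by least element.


Root system D_5: the 5×5 matrix C matches after relabeling.

Folding the 20 weights λ_j+ρ into Ā_7 (reps in the given 5-coord order):

  [1] (0, 0, 3, 1, 1)
  [2] (2, 1, 1, 2, 0)
  [3] (0, 2, 1, 1, 0)
  [4] (0, 1, 0, 2, 1)
  [5] (0, 1, 0, 3, 1)
  [6] (0, 2, 1, 1, 0)
  [7] (0, 0, 3, 1, 1)
  [8] (3, 0, 1, 0, 1)
  [9] (0, 2, 1, 1, 0)
  [10] (0, 1, 0, 2, 1)
  [11] (2, 1, 1, 2, 0)
  [12] (0, 0, 3, 1, 1)
  [13] (0, 0, 3, 1, 1)
  [14] (3, 0, 1, 0, 1)
  [15] (0, 1, 0, 2, 1)
  [16] (3, 0, 1, 0, 1)
  [17] (2, 1, 1, 2, 0)
  [18] (0, 2, 1, 1, 0)
  [19] (3, 0, 1, 0, 1)
  [20] (3, 0, 1, 0, 1)

Linkage partition of the 20 weights (6 classes, p=7):

[[1, 7, 12, 13], [2, 11, 17], [3, 6, 9, 18], [4, 10, 15], [5], [8, 14, 16, 19, 20]]


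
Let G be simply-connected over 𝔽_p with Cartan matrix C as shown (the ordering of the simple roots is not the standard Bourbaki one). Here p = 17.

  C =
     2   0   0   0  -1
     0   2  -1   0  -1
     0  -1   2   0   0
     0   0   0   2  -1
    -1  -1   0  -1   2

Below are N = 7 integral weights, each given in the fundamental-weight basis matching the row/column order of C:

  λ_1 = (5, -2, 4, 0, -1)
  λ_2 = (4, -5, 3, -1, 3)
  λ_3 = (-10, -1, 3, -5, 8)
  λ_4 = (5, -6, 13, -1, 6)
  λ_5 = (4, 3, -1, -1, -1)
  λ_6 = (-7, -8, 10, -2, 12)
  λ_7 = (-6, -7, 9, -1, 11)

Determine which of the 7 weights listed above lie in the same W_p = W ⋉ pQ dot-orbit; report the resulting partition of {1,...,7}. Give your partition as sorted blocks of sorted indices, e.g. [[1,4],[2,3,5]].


Root system D_5: the 5×5 matrix C matches after relabeling.

Alcove-folded reps (p=17, 7 weights, presented ϖ-order):

  1: (5, 0, 4, 0, 1)
  2: (5, 4, 0, 0, 0)
  3: (5, 4, 0, 0, 0)
  4: (1, 2, 2, 5, 0)
  5: (5, 4, 0, 0, 0)
  6: (5, 0, 4, 0, 1)
  7: (5, 0, 4, 0, 1)

Linkage partition of the 7 weights (3 classes, p=17):

[[1, 6, 7], [2, 3, 5], [4]]


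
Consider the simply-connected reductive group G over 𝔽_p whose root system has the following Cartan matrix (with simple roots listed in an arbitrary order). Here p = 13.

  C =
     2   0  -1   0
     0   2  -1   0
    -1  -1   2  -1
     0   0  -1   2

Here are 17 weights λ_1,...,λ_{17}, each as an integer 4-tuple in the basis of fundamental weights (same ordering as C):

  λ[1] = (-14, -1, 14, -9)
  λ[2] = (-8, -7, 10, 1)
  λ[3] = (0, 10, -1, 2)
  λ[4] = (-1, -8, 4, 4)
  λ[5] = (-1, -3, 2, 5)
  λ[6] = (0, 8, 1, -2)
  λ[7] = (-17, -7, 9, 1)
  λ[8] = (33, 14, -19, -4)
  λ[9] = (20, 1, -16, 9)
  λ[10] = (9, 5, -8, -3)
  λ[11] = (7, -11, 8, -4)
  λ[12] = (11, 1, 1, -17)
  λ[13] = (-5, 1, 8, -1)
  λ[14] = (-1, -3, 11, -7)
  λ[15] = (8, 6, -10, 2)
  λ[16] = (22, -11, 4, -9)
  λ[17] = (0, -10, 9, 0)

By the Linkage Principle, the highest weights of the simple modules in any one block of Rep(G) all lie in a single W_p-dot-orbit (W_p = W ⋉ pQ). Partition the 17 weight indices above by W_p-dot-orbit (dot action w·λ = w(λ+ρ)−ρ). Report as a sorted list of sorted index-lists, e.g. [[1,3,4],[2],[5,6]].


Root system D_4: the 4×4 matrix C matches after relabeling.

Each λ_j+ρ reduced to Ā_13; 4-tuples below use C's row order:

    λ_1+ρ ↦ (5, 4, 2, 0)
    λ_2+ρ ↦ (5, 4, 2, 0)
    λ_3+ρ ↦ (1, 9, 1, 1)
    λ_4+ρ ↦ (2, 5, 0, 3)
    λ_5+ρ ↦ (0, 2, 1, 6)
    λ_6+ρ ↦ (1, 9, 1, 1)
    λ_7+ρ ↦ (0, 2, 1, 6)
    λ_8+ρ ↦ (2, 5, 0, 3)
    λ_9+ρ ↦ (2, 5, 0, 3)
    λ_10+ρ ↦ (0, 2, 1, 6)
    λ_11+ρ ↦ (3, 5, 1, 0)
    λ_12+ρ ↦ (1, 9, 1, 1)
    λ_13+ρ ↦ (4, 2, 2, 0)
    λ_14+ρ ↦ (0, 2, 1, 6)
    λ_15+ρ ↦ (0, 2, 1, 6)
    λ_16+ρ ↦ (2, 5, 0, 3)
    λ_17+ρ ↦ (1, 9, 1, 1)

6 distinct reps among the 17 weights ⇒ 6 W_13-linkage classes:

[[1, 2], [3, 6, 12, 17], [4, 8, 9, 16], [5, 7, 10, 14, 15], [11], [13]]


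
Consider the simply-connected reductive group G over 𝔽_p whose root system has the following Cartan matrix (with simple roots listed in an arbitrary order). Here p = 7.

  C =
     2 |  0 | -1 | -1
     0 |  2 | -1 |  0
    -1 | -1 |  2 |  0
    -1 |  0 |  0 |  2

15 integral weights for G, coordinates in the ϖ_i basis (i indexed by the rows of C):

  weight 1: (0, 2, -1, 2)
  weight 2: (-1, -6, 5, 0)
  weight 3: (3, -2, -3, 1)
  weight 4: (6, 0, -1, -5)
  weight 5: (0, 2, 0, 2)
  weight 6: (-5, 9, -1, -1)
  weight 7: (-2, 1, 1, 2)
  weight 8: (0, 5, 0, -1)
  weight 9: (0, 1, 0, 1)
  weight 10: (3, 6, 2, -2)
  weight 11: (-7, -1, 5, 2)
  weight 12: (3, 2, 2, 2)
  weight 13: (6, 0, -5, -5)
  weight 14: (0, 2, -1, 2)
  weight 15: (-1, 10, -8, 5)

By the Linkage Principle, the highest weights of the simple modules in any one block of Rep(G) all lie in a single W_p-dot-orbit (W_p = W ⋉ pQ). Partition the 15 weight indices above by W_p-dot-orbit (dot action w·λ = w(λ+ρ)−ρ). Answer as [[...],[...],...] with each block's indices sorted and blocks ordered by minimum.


Cartan matrix: type A_4 (|W|=120); un-permuting the 4 rows.

W_7-reps of the 15 weights in Ā_7 (same 4-coord order as C):

  1: (1, 3, 0, 3)
  2: (0, 5, 1, 1)
  3: (1, 2, 1, 2)
  4: (3, 0, 0, 3)
  5: (1, 2, 1, 2)
  6: (1, 3, 0, 3)
  7: (1, 2, 1, 2)
  8: (0, 5, 1, 1)
  9: (1, 2, 1, 2)
  10: (3, 0, 0, 3)
  11: (3, 0, 0, 3)
  12: (1, 3, 0, 3)
  13: (1, 3, 0, 3)
  14: (1, 3, 0, 3)
  15: (3, 0, 0, 3)

These 15 weights hit 4 W_7-dot-orbits; sizes (5, 2, 4, 4):

[[1, 6, 12, 13, 14], [2, 8], [3, 5, 7, 9], [4, 10, 11, 15]]


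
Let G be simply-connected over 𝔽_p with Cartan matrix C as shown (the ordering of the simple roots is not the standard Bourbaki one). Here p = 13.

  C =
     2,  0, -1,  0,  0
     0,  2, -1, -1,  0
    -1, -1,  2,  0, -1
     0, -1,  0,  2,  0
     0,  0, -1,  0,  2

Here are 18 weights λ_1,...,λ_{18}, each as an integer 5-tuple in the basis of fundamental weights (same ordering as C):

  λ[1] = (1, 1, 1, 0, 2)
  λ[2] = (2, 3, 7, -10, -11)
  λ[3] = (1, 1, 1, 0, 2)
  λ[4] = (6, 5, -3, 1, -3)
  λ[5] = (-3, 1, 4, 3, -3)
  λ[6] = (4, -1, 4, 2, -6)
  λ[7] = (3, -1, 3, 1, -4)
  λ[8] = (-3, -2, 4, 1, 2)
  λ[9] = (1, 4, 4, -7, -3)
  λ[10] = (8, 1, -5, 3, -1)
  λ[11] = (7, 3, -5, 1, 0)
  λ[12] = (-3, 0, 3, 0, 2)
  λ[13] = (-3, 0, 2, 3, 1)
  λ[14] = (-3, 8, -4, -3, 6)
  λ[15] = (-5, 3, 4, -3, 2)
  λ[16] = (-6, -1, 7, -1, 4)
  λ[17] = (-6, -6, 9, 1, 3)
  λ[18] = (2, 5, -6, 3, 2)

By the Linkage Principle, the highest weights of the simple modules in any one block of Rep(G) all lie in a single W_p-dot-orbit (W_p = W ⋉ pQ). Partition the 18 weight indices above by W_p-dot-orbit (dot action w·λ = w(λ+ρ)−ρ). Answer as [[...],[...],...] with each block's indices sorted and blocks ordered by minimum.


Type D_5, rank 5, |W|=1920; reorder rows/cols to standard.

Each λ_j+ρ reduced to Ā_13; 5-tuples below use C's row order:

  1: (2, 1, 2, 1, 3) · 2: (4, 0, 1, 2, 3) · 3: (2, 1, 2, 1, 3) · 4: (3, 0, 2, 2, 2) · 5: (2, 1, 1, 4, 2) · 6: (5, 0, 0, 3, 5) · 7: (4, 0, 1, 2, 3) · 8: (2, 1, 2, 1, 3) · 9: (2, 1, 1, 4, 2) · 10: (3, 0, 2, 2, 2) · 11: (4, 0, 1, 2, 3) · 12: (2, 1, 2, 1, 3) · 13: (2, 1, 1, 4, 2) · 14: (3, 0, 2, 2, 2) · 15: (4, 0, 1, 2, 3) · 16: (5, 0, 0, 3, 5) · 17: (4, 0, 1, 2, 3) · 18: (2, 1, 1, 4, 2)

5 distinct reps among the 18 weights ⇒ 5 W_13-linkage classes:

[[1, 3, 8, 12], [2, 7, 11, 15, 17], [4, 10, 14], [5, 9, 13, 18], [6, 16]]


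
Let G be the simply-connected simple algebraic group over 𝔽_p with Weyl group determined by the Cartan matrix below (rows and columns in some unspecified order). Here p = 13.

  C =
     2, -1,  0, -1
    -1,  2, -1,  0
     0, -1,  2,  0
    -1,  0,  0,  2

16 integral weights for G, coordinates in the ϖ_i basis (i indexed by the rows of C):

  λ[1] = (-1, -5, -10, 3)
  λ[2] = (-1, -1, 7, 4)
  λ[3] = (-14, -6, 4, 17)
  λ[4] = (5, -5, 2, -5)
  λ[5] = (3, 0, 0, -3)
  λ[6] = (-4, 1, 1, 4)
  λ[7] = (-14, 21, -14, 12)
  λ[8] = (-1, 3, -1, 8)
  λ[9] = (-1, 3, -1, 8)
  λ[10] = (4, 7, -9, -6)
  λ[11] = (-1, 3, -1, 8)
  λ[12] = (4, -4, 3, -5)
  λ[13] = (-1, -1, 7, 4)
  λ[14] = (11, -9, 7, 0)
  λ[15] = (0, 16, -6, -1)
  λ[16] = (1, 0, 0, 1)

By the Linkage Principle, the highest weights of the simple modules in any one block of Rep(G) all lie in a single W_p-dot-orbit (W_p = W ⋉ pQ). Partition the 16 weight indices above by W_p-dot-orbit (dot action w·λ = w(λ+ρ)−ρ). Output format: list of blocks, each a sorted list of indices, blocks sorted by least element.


A_4 Cartan matrix, 4 simple roots permuted; ρ=(1,1,1,1).

Each λ_j+ρ reduced to Ā_13; 4-tuples below use C's row order:

    [1] (0, 4, 0, 9)
    [2] (0, 0, 8, 5)
    [3] (0, 0, 8, 5)
    [4] (2, 1, 1, 2)
    [5] (2, 1, 1, 2)
    [6] (2, 1, 1, 2)
    [7] (0, 4, 0, 9)
    [8] (0, 4, 0, 9)
    [9] (0, 4, 0, 9)
    [10] (0, 0, 8, 5)
    [11] (0, 4, 0, 9)
    [12] (2, 1, 1, 2)
    [13] (0, 0, 8, 5)
    [14] (4, 8, 0, 1)
    [15] (4, 8, 0, 1)
    [16] (2, 1, 1, 2)

Partition of {1..16} into 4 W_13-dot-orbits:

[[1, 7, 8, 9, 11], [2, 3, 10, 13], [4, 5, 6, 12, 16], [14, 15]]
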